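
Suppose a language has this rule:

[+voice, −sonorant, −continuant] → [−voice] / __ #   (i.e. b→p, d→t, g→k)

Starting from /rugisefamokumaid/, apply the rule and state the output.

Scanning /rugisefamokumaid/: /g/ at position 3 is not in the conditioning environment; /d/ is a voiced stop in word-final position, so it devoices to [t].
Result: [rugisefamokumait].

rugisefamokumait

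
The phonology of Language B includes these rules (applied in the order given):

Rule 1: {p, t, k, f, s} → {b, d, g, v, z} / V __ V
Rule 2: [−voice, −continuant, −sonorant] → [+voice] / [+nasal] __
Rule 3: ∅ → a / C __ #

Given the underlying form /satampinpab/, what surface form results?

Rule 1 (intervocalic voicing): /t/ is a voiceless obstruent between vowels /a/ and /a/, so it voices to [d]. /satampinpab/ → sadampinpab.
Rule 2 (post-nasal voicing): /p/ is a voiceless stop immediately after the nasal /m/, so it voices to [b]. /p/ is a voiceless stop immediately after the nasal /n/, so it voices to [b]. /sadampinpab/ → sadambinbab.
Rule 3 (final a-epenthesis): the form ends in the consonant /b/, so [a] is inserted word-finally. /sadambinbab/ → sadambinbaba.

sadambinbaba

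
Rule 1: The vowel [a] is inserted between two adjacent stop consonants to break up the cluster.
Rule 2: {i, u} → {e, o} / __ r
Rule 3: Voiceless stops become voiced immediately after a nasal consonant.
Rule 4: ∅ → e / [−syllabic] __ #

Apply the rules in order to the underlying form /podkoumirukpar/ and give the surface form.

podakoumerukapare

Rule 1 (stop-cluster a-epenthesis): /d/ and /k/ form a stop–stop cluster, so [a] is inserted between them. /k/ and /p/ form a stop–stop cluster, so [a] is inserted between them. /podkoumirukpar/ → podakoumirukapar.
Rule 2 (pre-rhotic lowering): /i/ is a high vowel immediately before /r/, so it lowers to [e]. /podakoumirukapar/ → podakoumerukapar.
Rule 3 (post-nasal voicing): no segment meets the environment; /podakoumerukapar/ is unchanged.
Rule 4 (final e-epenthesis): the form ends in the consonant /r/, so [e] is inserted word-finally. /podakoumerukapar/ → podakoumerukapare.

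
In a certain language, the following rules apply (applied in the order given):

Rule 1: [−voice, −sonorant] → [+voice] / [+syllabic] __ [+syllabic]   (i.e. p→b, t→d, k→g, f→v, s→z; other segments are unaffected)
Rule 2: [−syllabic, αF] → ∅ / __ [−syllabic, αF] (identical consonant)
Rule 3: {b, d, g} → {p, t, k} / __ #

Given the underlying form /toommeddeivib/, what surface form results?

Rule 1 (intervocalic voicing): no segment meets the environment; /toommeddeivib/ is unchanged.
Rule 2 (degemination): /mm/ is a geminate; the first /m/ deletes. /dd/ is a geminate; the first /d/ deletes. /toommeddeivib/ → toomedeivib.
Rule 3 (final devoicing): /b/ is a voiced stop in word-final position, so it devoices to [p]. /toomedeivib/ → toomedeivip.

toomedeivip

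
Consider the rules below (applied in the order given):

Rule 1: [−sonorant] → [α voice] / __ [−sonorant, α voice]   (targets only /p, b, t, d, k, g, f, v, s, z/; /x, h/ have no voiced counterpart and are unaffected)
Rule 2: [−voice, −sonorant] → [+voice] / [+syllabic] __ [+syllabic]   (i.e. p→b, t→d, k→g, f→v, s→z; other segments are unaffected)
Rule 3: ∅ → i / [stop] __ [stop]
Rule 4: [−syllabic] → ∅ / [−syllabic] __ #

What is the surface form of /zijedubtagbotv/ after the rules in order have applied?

zijedupitagibod

Rule 1 (regressive voicing assimilation): /b/ precedes the voiceless obstruent /t/, so it devoices to [p] by assimilation. /t/ precedes the voiced obstruent /v/, so it voices to [d] by assimilation. /zijedubtagbotv/ → zijeduptagbodv.
Rule 2 (intervocalic voicing): no segment meets the environment; /zijeduptagbodv/ is unchanged.
Rule 3 (stop-cluster i-epenthesis): /p/ and /t/ form a stop–stop cluster, so [i] is inserted between them. /g/ and /b/ form a stop–stop cluster, so [i] is inserted between them. /zijeduptagbodv/ → zijedupitagibodv.
Rule 4 (final cluster simplification): /v/ is the second consonant of a word-final cluster /dv/, so it deletes. /zijedupitagibodv/ → zijedupitagibod.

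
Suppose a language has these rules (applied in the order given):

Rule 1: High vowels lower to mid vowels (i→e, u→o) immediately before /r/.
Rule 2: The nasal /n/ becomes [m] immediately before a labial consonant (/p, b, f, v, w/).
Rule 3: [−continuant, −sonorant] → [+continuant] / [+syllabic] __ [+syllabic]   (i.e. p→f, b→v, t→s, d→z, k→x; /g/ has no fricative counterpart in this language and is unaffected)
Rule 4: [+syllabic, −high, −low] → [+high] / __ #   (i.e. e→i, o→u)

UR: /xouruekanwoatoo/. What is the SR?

Rule 1 (pre-rhotic lowering): /u/ is a high vowel immediately before /r/, so it lowers to [o]. /xouruekanwoatoo/ → xooruekanwoatoo.
Rule 2 (nasal place assimilation): /n/ precedes the labial consonant /w/, so it assimilates in place to [m]. /xooruekanwoatoo/ → xooruekamwoatoo.
Rule 3 (intervocalic spirantization): /k/ is a stop between vowels /e/ and /a/, so it spirantizes to the fricative [x]. /t/ is a stop between vowels /a/ and /o/, so it spirantizes to the fricative [s]. /xooruekamwoatoo/ → xooruexamwoasoo.
Rule 4 (final vowel raising): /o/ is a mid vowel in word-final position, so it raises to [u]. /xooruexamwoasoo/ → xooruexamwoasou.

xooruexamwoasou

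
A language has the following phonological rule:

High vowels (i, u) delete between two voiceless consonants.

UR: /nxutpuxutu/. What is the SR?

nxtpxtu

/u/ is a high vowel flanked by voiceless consonants /x/ and /t/, so it deletes.
/u/ is a high vowel flanked by voiceless consonants /p/ and /x/, so it deletes.
/u/ is a high vowel flanked by voiceless consonants /x/ and /t/, so it deletes.
The other instance of /u/ does not occur in the required environment and remains unchanged.
Surface form: [nxtpxtu].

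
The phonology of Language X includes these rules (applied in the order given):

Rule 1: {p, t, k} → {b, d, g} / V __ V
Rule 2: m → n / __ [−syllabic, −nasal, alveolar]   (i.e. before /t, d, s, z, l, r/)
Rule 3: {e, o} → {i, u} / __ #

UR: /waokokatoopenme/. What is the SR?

Rule 1 (intervocalic voicing): /k/ is a voiceless stop between vowels /o/ and /o/, so it voices to [g]. /k/ is a voiceless stop between vowels /o/ and /a/, so it voices to [g]. /t/ is a voiceless stop between vowels /a/ and /o/, so it voices to [d]. /p/ is a voiceless stop between vowels /o/ and /e/, so it voices to [b]. /waokokatoopenme/ → waogogadoobenme.
Rule 2 (nasal place assimilation): no segment meets the environment; /waogogadoobenme/ is unchanged.
Rule 3 (final vowel raising): /e/ is a mid vowel in word-final position, so it raises to [i]. /waogogadoobenme/ → waogogadoobenmi.

waogogadoobenmi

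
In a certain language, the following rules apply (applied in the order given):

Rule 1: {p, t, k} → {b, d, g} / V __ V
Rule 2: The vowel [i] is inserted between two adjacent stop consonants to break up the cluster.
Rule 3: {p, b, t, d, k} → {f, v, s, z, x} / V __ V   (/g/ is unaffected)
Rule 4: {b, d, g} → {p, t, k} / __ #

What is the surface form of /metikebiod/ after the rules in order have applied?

Rule 1 (intervocalic voicing): /t/ is a voiceless stop between vowels /e/ and /i/, so it voices to [d]. /k/ is a voiceless stop between vowels /i/ and /e/, so it voices to [g]. /metikebiod/ → medigebiod.
Rule 2 (stop-cluster i-epenthesis): no segment meets the environment; /medigebiod/ is unchanged.
Rule 3 (intervocalic spirantization): /d/ is a stop between vowels /e/ and /i/, so it spirantizes to the fricative [z]. /b/ is a stop between vowels /e/ and /i/, so it spirantizes to the fricative [v]. /medigebiod/ → mezigeviod.
Rule 4 (final devoicing): /d/ is a voiced stop in word-final position, so it devoices to [t]. /mezigeviod/ → mezigeviot.

mezigeviot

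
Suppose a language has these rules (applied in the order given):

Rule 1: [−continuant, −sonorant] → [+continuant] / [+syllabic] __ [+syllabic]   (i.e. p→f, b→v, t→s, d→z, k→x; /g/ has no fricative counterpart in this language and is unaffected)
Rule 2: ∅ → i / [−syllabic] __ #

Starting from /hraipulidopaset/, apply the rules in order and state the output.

Rule 1 (intervocalic spirantization): /p/ is a stop between vowels /i/ and /u/, so it spirantizes to the fricative [f]. /d/ is a stop between vowels /i/ and /o/, so it spirantizes to the fricative [z]. /p/ is a stop between vowels /o/ and /a/, so it spirantizes to the fricative [f]. /hraipulidopaset/ → hraifulizofaset.
Rule 2 (final i-epenthesis): the form ends in the consonant /t/, so [i] is inserted word-finally. /hraifulizofaset/ → hraifulizofaseti.

hraifulizofaseti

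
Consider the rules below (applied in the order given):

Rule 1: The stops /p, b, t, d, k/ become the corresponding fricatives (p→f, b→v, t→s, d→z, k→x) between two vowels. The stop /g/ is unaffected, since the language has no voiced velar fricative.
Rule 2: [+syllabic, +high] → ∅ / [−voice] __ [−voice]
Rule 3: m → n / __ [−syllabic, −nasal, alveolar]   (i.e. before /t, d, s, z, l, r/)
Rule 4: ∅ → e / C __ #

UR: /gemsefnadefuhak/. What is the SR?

gensefnazefhake

Rule 1 (intervocalic spirantization): /d/ is a stop between vowels /a/ and /e/, so it spirantizes to the fricative [z]. /gemsefnadefuhak/ → gemsefnazefuhak.
Rule 2 (high vowel syncope): /u/ is a high vowel flanked by voiceless consonants /f/ and /h/, so it deletes. /gemsefnazefuhak/ → gemsefnazefhak.
Rule 3 (nasal place assimilation): /m/ precedes the alveolar consonant /s/, so it assimilates in place to [n]. /gemsefnazefhak/ → gensefnazefhak.
Rule 4 (final e-epenthesis): the form ends in the consonant /k/, so [e] is inserted word-finally. /gensefnazefhak/ → gensefnazefhake.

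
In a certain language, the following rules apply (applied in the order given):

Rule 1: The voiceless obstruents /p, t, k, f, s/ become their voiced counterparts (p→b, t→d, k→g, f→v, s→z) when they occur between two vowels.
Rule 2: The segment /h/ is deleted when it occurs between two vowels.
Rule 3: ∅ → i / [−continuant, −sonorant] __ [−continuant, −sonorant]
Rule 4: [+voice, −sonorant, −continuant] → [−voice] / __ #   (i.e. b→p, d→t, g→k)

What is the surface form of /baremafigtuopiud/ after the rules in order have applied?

Rule 1 (intervocalic voicing): /f/ is a voiceless obstruent between vowels /a/ and /i/, so it voices to [v]. /p/ is a voiceless obstruent between vowels /o/ and /i/, so it voices to [b]. /baremafigtuopiud/ → baremavigtuobiud.
Rule 2 (intervocalic h-deletion): no segment meets the environment; /baremavigtuobiud/ is unchanged.
Rule 3 (stop-cluster i-epenthesis): /g/ and /t/ form a stop–stop cluster, so [i] is inserted between them. /baremavigtuobiud/ → baremavigituobiud.
Rule 4 (final devoicing): /d/ is a voiced stop in word-final position, so it devoices to [t]. /baremavigituobiud/ → baremavigituobiut.

baremavigituobiut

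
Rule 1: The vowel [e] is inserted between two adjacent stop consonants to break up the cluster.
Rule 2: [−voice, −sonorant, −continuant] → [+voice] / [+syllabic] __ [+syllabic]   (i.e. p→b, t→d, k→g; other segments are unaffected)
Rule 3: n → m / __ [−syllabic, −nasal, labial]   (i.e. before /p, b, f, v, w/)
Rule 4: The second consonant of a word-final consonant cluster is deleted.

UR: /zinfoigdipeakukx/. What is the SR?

zimfoigedibeaguk

Rule 1 (stop-cluster e-epenthesis): /g/ and /d/ form a stop–stop cluster, so [e] is inserted between them. /zinfoigdipeakukx/ → zinfoigedipeakukx.
Rule 2 (intervocalic voicing): /p/ is a voiceless stop between vowels /i/ and /e/, so it voices to [b]. /k/ is a voiceless stop between vowels /a/ and /u/, so it voices to [g]. /zinfoigedipeakukx/ → zinfoigedibeagukx.
Rule 3 (nasal place assimilation): /n/ precedes the labial consonant /f/, so it assimilates in place to [m]. /zinfoigedibeagukx/ → zimfoigedibeagukx.
Rule 4 (final cluster simplification): /x/ is the second consonant of a word-final cluster /kx/, so it deletes. /zimfoigedibeagukx/ → zimfoigedibeaguk.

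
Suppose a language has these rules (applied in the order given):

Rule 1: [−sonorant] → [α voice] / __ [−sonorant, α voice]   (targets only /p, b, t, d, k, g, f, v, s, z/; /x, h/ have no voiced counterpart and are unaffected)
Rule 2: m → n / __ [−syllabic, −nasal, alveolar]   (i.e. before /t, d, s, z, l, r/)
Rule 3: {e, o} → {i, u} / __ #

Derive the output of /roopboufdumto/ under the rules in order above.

roobbouvduntu

Rule 1 (regressive voicing assimilation): /p/ precedes the voiced obstruent /b/, so it voices to [b] by assimilation. /f/ precedes the voiced obstruent /d/, so it voices to [v] by assimilation. /roopboufdumto/ → roobbouvdumto.
Rule 2 (nasal place assimilation): /m/ precedes the alveolar consonant /t/, so it assimilates in place to [n]. /roobbouvdumto/ → roobbouvdunto.
Rule 3 (final vowel raising): /o/ is a mid vowel in word-final position, so it raises to [u]. /roobbouvdunto/ → roobbouvduntu.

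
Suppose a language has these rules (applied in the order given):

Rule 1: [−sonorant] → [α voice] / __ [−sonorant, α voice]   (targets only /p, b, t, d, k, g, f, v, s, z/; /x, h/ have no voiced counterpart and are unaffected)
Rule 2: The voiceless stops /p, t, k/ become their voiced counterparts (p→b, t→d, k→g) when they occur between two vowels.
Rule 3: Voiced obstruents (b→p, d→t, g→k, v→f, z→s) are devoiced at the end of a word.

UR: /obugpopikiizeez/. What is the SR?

obukpobigiizees

Rule 1 (regressive voicing assimilation): /g/ precedes the voiceless obstruent /p/, so it devoices to [k] by assimilation. /obugpopikiizeez/ → obukpopikiizeez.
Rule 2 (intervocalic voicing): /p/ is a voiceless stop between vowels /o/ and /i/, so it voices to [b]. /k/ is a voiceless stop between vowels /i/ and /i/, so it voices to [g]. /obukpopikiizeez/ → obukpobigiizeez.
Rule 3 (final devoicing): /z/ is a voiced obstruent in word-final position, so it devoices to [s]. /obukpobigiizeez/ → obukpobigiizees.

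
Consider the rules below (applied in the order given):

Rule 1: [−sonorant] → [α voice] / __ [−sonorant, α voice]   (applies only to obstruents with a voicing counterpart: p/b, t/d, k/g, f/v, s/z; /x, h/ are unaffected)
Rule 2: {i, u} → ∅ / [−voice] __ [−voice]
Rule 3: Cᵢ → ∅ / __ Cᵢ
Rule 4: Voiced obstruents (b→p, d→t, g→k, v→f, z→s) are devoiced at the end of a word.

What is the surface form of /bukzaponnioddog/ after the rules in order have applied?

Rule 1 (regressive voicing assimilation): /k/ precedes the voiced obstruent /z/, so it voices to [g] by assimilation. /bukzaponnioddog/ → bugzaponnioddog.
Rule 2 (high vowel syncope): no segment meets the environment; /bugzaponnioddog/ is unchanged.
Rule 3 (degemination): /nn/ is a geminate; the first /n/ deletes. /dd/ is a geminate; the first /d/ deletes. /bugzaponnioddog/ → bugzaponiodog.
Rule 4 (final devoicing): /g/ is a voiced obstruent in word-final position, so it devoices to [k]. /bugzaponiodog/ → bugzaponiodok.

bugzaponiodok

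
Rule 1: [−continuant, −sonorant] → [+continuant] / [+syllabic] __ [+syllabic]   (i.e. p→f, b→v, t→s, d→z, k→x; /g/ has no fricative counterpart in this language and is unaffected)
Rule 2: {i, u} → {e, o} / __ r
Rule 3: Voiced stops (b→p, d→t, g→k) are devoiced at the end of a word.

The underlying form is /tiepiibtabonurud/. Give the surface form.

Rule 1 (intervocalic spirantization): /p/ is a stop between vowels /e/ and /i/, so it spirantizes to the fricative [f]. /b/ is a stop between vowels /a/ and /o/, so it spirantizes to the fricative [v]. /tiepiibtabonurud/ → tiefiibtavonurud.
Rule 2 (pre-rhotic lowering): /u/ is a high vowel immediately before /r/, so it lowers to [o]. /tiefiibtavonurud/ → tiefiibtavonorud.
Rule 3 (final devoicing): /d/ is a voiced stop in word-final position, so it devoices to [t]. /tiefiibtavonorud/ → tiefiibtavonorut.

tiefiibtavonorut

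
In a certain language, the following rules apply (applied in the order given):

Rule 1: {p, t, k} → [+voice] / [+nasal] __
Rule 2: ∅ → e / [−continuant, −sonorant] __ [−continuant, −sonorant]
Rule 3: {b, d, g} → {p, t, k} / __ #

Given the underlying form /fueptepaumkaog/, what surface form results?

fuepetepaumgaok

Rule 1 (post-nasal voicing): /k/ is a voiceless stop immediately after the nasal /m/, so it voices to [g]. /fueptepaumkaog/ → fueptepaumgaog.
Rule 2 (stop-cluster e-epenthesis): /p/ and /t/ form a stop–stop cluster, so [e] is inserted between them. /fueptepaumgaog/ → fuepetepaumgaog.
Rule 3 (final devoicing): /g/ is a voiced stop in word-final position, so it devoices to [k]. /fuepetepaumgaog/ → fuepetepaumgaok.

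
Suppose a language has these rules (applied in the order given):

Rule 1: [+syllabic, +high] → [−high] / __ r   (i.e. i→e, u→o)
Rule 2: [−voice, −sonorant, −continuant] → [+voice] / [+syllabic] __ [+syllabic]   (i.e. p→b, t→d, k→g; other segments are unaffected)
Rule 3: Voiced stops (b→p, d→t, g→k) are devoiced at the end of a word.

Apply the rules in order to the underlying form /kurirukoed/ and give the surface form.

Rule 1 (pre-rhotic lowering): /u/ is a high vowel immediately before /r/, so it lowers to [o]. /i/ is a high vowel immediately before /r/, so it lowers to [e]. /kurirukoed/ → korerukoed.
Rule 2 (intervocalic voicing): /k/ is a voiceless stop between vowels /u/ and /o/, so it voices to [g]. /korerukoed/ → korerugoed.
Rule 3 (final devoicing): /d/ is a voiced stop in word-final position, so it devoices to [t]. /korerugoed/ → korerugoet.

korerugoet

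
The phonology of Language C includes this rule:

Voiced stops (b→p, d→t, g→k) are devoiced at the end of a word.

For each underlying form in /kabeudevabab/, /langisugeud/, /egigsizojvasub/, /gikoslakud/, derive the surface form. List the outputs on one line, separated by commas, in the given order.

kabeudevabap, langisugeut, egigsizojvasup, gikoslakut

/kabeudevabab/: /b/ is a voiced stop in word-final position, so it devoices to [p]. → [kabeudevabap].
/langisugeud/: /d/ is a voiced stop in word-final position, so it devoices to [t]. → [langisugeut].
/egigsizojvasub/: /b/ is a voiced stop in word-final position, so it devoices to [p]. → [egigsizojvasup].
/gikoslakud/: /d/ is a voiced stop in word-final position, so it devoices to [t]. → [gikoslakut].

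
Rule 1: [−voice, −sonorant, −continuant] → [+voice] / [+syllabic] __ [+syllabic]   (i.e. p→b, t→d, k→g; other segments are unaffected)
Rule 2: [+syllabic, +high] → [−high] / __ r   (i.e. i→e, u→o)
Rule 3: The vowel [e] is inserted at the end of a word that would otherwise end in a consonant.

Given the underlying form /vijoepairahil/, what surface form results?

Rule 1 (intervocalic voicing): /p/ is a voiceless stop between vowels /e/ and /a/, so it voices to [b]. /vijoepairahil/ → vijoebairahil.
Rule 2 (pre-rhotic lowering): /i/ is a high vowel immediately before /r/, so it lowers to [e]. /vijoebairahil/ → vijoebaerahil.
Rule 3 (final e-epenthesis): the form ends in the consonant /l/, so [e] is inserted word-finally. /vijoebaerahil/ → vijoebaerahile.

vijoebaerahile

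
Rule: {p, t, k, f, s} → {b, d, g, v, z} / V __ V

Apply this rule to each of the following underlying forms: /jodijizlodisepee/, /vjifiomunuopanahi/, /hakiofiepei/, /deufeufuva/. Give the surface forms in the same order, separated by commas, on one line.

jodijizlodizebee, vjiviomunuobanahi, hagioviebei, deuveuvuva

/jodijizlodisepee/: /s/ is a voiceless obstruent between vowels /i/ and /e/, so it voices to [z]. /p/ is a voiceless obstruent between vowels /e/ and /e/, so it voices to [b]. → [jodijizlodizebee].
/vjifiomunuopanahi/: /f/ is a voiceless obstruent between vowels /i/ and /i/, so it voices to [v]. /p/ is a voiceless obstruent between vowels /o/ and /a/, so it voices to [b]. → [vjiviomunuobanahi].
/hakiofiepei/: /k/ is a voiceless obstruent between vowels /a/ and /i/, so it voices to [g]. /f/ is a voiceless obstruent between vowels /o/ and /i/, so it voices to [v]. /p/ is a voiceless obstruent between vowels /e/ and /e/, so it voices to [b]. → [hagioviebei].
/deufeufuva/: /f/ is a voiceless obstruent between vowels /u/ and /e/, so it voices to [v]. /f/ is a voiceless obstruent between vowels /u/ and /u/, so it voices to [v]. → [deuveuvuva].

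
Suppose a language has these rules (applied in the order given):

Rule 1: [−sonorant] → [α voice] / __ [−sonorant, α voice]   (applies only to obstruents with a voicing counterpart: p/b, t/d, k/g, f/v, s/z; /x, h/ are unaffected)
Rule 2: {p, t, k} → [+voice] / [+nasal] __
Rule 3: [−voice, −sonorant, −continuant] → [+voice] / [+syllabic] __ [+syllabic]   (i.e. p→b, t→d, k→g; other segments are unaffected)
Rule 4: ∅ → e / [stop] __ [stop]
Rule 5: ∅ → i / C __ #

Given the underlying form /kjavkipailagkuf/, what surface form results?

Rule 1 (regressive voicing assimilation): /v/ precedes the voiceless obstruent /k/, so it devoices to [f] by assimilation. /g/ precedes the voiceless obstruent /k/, so it devoices to [k] by assimilation. /kjavkipailagkuf/ → kjafkipailakkuf.
Rule 2 (post-nasal voicing): no segment meets the environment; /kjafkipailakkuf/ is unchanged.
Rule 3 (intervocalic voicing): /p/ is a voiceless stop between vowels /i/ and /a/, so it voices to [b]. /kjafkipailakkuf/ → kjafkibailakkuf.
Rule 4 (stop-cluster e-epenthesis): /k/ and /k/ form a stop–stop cluster, so [e] is inserted between them. /kjafkibailakkuf/ → kjafkibailakekuf.
Rule 5 (final i-epenthesis): the form ends in the consonant /f/, so [i] is inserted word-finally. /kjafkibailakekuf/ → kjafkibailakekufi.

kjafkibailakekufi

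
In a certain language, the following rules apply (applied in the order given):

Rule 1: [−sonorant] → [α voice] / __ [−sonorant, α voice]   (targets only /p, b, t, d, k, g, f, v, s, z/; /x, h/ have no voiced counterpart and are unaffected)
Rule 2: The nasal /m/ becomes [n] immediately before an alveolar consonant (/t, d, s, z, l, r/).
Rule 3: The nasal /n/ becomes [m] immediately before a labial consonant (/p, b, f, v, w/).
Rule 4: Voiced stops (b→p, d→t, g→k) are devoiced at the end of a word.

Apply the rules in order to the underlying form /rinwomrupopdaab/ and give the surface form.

Rule 1 (regressive voicing assimilation): /p/ precedes the voiced obstruent /d/, so it voices to [b] by assimilation. /rinwomrupopdaab/ → rinwomrupobdaab.
Rule 2 (nasal place assimilation): /m/ precedes the alveolar consonant /r/, so it assimilates in place to [n]. /rinwomrupobdaab/ → rinwonrupobdaab.
Rule 3 (nasal place assimilation): /n/ precedes the labial consonant /w/, so it assimilates in place to [m]. /rinwonrupobdaab/ → rimwonrupobdaab.
Rule 4 (final devoicing): /b/ is a voiced stop in word-final position, so it devoices to [p]. /rimwonrupobdaab/ → rimwonrupobdaap.

rimwonrupobdaap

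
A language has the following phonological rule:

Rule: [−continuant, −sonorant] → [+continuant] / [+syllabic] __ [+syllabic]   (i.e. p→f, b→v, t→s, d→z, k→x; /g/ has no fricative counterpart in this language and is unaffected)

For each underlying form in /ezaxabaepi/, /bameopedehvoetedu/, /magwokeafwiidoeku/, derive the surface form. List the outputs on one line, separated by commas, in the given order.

ezaxavaefi, bameofezehvoesezu, magwoxeafwiizoexu

/ezaxabaepi/: /b/ is a stop between vowels /a/ and /a/, so it spirantizes to the fricative [v]. /p/ is a stop between vowels /e/ and /i/, so it spirantizes to the fricative [f]. → [ezaxavaefi].
/bameopedehvoetedu/: /p/ is a stop between vowels /o/ and /e/, so it spirantizes to the fricative [f]. /d/ is a stop between vowels /e/ and /e/, so it spirantizes to the fricative [z]. /t/ is a stop between vowels /e/ and /e/, so it spirantizes to the fricative [s]. /d/ is a stop between vowels /e/ and /u/, so it spirantizes to the fricative [z]. → [bameofezehvoesezu].
/magwokeafwiidoeku/: /k/ is a stop between vowels /o/ and /e/, so it spirantizes to the fricative [x]. /d/ is a stop between vowels /i/ and /o/, so it spirantizes to the fricative [z]. /k/ is a stop between vowels /e/ and /u/, so it spirantizes to the fricative [x]. → [magwoxeafwiizoexu].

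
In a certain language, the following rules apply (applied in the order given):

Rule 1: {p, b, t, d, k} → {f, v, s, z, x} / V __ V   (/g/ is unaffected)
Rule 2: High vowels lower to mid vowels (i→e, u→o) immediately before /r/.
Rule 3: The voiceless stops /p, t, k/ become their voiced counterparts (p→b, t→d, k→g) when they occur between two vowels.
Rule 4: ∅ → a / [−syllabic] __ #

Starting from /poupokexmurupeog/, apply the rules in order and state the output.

Rule 1 (intervocalic spirantization): /p/ is a stop between vowels /u/ and /o/, so it spirantizes to the fricative [f]. /k/ is a stop between vowels /o/ and /e/, so it spirantizes to the fricative [x]. /p/ is a stop between vowels /u/ and /e/, so it spirantizes to the fricative [f]. /poupokexmurupeog/ → poufoxexmurufeog.
Rule 2 (pre-rhotic lowering): /u/ is a high vowel immediately before /r/, so it lowers to [o]. /poufoxexmurufeog/ → poufoxexmorufeog.
Rule 3 (intervocalic voicing): no segment meets the environment; /poufoxexmorufeog/ is unchanged.
Rule 4 (final a-epenthesis): the form ends in the consonant /g/, so [a] is inserted word-finally. /poufoxexmorufeog/ → poufoxexmorufeoga.

poufoxexmorufeoga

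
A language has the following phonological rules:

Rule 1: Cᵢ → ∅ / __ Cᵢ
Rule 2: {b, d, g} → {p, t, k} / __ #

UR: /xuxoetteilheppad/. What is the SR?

Rule 1 (degemination): /tt/ is a geminate; the first /t/ deletes. /pp/ is a geminate; the first /p/ deletes. /xuxoetteilheppad/ → xuxoeteilhepad.
Rule 2 (final devoicing): /d/ is a voiced stop in word-final position, so it devoices to [t]. /xuxoeteilhepad/ → xuxoeteilhepat.

xuxoeteilhepat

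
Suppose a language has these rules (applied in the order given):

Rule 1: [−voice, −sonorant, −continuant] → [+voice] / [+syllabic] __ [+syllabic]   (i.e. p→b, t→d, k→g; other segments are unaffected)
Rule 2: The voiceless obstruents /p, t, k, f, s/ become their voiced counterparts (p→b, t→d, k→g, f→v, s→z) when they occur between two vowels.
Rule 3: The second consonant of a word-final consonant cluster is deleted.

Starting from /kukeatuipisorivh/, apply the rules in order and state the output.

kugeaduibizoriv

Rule 1 (intervocalic voicing): /k/ is a voiceless stop between vowels /u/ and /e/, so it voices to [g]. /t/ is a voiceless stop between vowels /a/ and /u/, so it voices to [d]. /p/ is a voiceless stop between vowels /i/ and /i/, so it voices to [b]. /kukeatuipisorivh/ → kugeaduibisorivh.
Rule 2 (intervocalic voicing): /s/ is a voiceless obstruent between vowels /i/ and /o/, so it voices to [z]. /kugeaduibisorivh/ → kugeaduibizorivh.
Rule 3 (final cluster simplification): /h/ is the second consonant of a word-final cluster /vh/, so it deletes. /kugeaduibizorivh/ → kugeaduibizoriv.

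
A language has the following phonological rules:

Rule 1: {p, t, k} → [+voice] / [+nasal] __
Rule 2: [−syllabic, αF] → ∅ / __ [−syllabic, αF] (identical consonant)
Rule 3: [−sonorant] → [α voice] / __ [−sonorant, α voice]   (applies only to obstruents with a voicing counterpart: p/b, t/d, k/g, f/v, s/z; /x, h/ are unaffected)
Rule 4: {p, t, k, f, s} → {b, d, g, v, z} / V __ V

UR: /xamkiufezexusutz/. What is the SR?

Rule 1 (post-nasal voicing): /k/ is a voiceless stop immediately after the nasal /m/, so it voices to [g]. /xamkiufezexusutz/ → xamgiufezexusutz.
Rule 2 (degemination): no segment meets the environment; /xamgiufezexusutz/ is unchanged.
Rule 3 (regressive voicing assimilation): /t/ precedes the voiced obstruent /z/, so it voices to [d] by assimilation. /xamgiufezexusutz/ → xamgiufezexusudz.
Rule 4 (intervocalic voicing): /f/ is a voiceless obstruent between vowels /u/ and /e/, so it voices to [v]. /s/ is a voiceless obstruent between vowels /u/ and /u/, so it voices to [z]. /xamgiufezexusudz/ → xamgiuvezexuzudz.

xamgiuvezexuzudz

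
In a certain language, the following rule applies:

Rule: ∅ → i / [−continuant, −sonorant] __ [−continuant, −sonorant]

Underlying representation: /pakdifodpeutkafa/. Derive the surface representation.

/k/ and /d/ form a stop–stop cluster, so [i] is inserted between them.
/d/ and /p/ form a stop–stop cluster, so [i] is inserted between them.
/t/ and /k/ form a stop–stop cluster, so [i] is inserted between them.
Surface form: [pakidifodipeutikafa].

pakidifodipeutikafa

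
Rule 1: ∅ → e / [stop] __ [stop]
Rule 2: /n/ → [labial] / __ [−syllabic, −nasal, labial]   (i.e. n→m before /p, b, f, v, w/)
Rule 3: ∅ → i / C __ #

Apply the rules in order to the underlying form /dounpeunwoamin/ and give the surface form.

Rule 1 (stop-cluster e-epenthesis): no segment meets the environment; /dounpeunwoamin/ is unchanged.
Rule 2 (nasal place assimilation): /n/ precedes the labial consonant /p/, so it assimilates in place to [m]. /n/ precedes the labial consonant /w/, so it assimilates in place to [m]. /dounpeunwoamin/ → doumpeumwoamin.
Rule 3 (final i-epenthesis): the form ends in the consonant /n/, so [i] is inserted word-finally. /doumpeumwoamin/ → doumpeumwoamini.

doumpeumwoamini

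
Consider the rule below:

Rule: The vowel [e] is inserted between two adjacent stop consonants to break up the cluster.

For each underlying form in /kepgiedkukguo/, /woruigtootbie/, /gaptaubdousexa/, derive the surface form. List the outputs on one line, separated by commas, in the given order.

/kepgiedkukguo/: /p/ and /g/ form a stop–stop cluster, so [e] is inserted between them. /d/ and /k/ form a stop–stop cluster, so [e] is inserted between them. /k/ and /g/ form a stop–stop cluster, so [e] is inserted between them. → [kepegiedekukeguo].
/woruigtootbie/: /g/ and /t/ form a stop–stop cluster, so [e] is inserted between them. /t/ and /b/ form a stop–stop cluster, so [e] is inserted between them. → [woruigetootebie].
/gaptaubdousexa/: /p/ and /t/ form a stop–stop cluster, so [e] is inserted between them. /b/ and /d/ form a stop–stop cluster, so [e] is inserted between them. → [gapetaubedousexa].

kepegiedekukeguo, woruigetootebie, gapetaubedousexa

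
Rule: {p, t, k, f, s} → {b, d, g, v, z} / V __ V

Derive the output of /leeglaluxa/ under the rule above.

No segment of /leeglaluxa/ meets the structural description of the rule, so the form surfaces unchanged.

leeglaluxa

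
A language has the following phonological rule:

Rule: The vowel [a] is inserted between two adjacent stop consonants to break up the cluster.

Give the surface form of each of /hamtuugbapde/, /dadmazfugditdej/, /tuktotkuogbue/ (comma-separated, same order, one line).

hamtuugabapade, dadmazfugaditadej, tukatotakuogabue

/hamtuugbapde/: /g/ and /b/ form a stop–stop cluster, so [a] is inserted between them. /p/ and /d/ form a stop–stop cluster, so [a] is inserted between them. → [hamtuugabapade].
/dadmazfugditdej/: /g/ and /d/ form a stop–stop cluster, so [a] is inserted between them. /t/ and /d/ form a stop–stop cluster, so [a] is inserted between them. → [dadmazfugaditadej].
/tuktotkuogbue/: /k/ and /t/ form a stop–stop cluster, so [a] is inserted between them. /t/ and /k/ form a stop–stop cluster, so [a] is inserted between them. /g/ and /b/ form a stop–stop cluster, so [a] is inserted between them. → [tukatotakuogabue].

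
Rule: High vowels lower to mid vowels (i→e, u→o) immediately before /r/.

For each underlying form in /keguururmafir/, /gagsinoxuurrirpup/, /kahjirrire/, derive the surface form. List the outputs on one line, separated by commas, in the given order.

/keguururmafir/: /u/ is a high vowel immediately before /r/, so it lowers to [o]. /u/ is a high vowel immediately before /r/, so it lowers to [o]. /i/ is a high vowel immediately before /r/, so it lowers to [e]. → [keguorormafer].
/gagsinoxuurrirpup/: /u/ is a high vowel immediately before /r/, so it lowers to [o]. /i/ is a high vowel immediately before /r/, so it lowers to [e]. → [gagsinoxuorrerpup].
/kahjirrire/: /i/ is a high vowel immediately before /r/, so it lowers to [e]. /i/ is a high vowel immediately before /r/, so it lowers to [e]. → [kahjerrere].

keguorormafer, gagsinoxuorrerpup, kahjerrere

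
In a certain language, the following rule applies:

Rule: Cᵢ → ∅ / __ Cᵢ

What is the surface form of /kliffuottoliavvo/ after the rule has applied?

klifuotoliavo

/ff/ is a geminate; the first /f/ deletes.
/tt/ is a geminate; the first /t/ deletes.
/vv/ is a geminate; the first /v/ deletes.
The other instances of /k/, /l/, /f/, /t/, /v/ do not occur in the required environment and remain unchanged.
Surface form: [klifuotoliavo].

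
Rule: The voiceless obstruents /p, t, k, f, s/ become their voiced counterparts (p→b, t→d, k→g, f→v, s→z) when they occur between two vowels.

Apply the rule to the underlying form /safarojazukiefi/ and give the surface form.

/f/ is a voiceless obstruent between vowels /a/ and /a/, so it voices to [v].
/k/ is a voiceless obstruent between vowels /u/ and /i/, so it voices to [g].
/f/ is a voiceless obstruent between vowels /e/ and /i/, so it voices to [v].
The other instance of /s/ does not occur in the required environment and remains unchanged.
Surface form: [savarojazugievi].

savarojazugievi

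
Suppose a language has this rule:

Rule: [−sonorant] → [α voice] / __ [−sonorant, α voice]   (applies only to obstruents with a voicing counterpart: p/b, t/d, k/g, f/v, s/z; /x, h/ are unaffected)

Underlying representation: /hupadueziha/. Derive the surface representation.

No segment of /hupadueziha/ meets the structural description of the rule, so the form surfaces unchanged.

hupadueziha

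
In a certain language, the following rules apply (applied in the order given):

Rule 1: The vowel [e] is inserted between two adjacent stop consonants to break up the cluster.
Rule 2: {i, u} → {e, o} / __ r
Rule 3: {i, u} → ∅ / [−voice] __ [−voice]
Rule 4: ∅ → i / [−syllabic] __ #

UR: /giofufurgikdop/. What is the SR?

giofforgikedopi

Rule 1 (stop-cluster e-epenthesis): /k/ and /d/ form a stop–stop cluster, so [e] is inserted between them. /giofufurgikdop/ → giofufurgikedop.
Rule 2 (pre-rhotic lowering): /u/ is a high vowel immediately before /r/, so it lowers to [o]. /giofufurgikedop/ → giofuforgikedop.
Rule 3 (high vowel syncope): /u/ is a high vowel flanked by voiceless consonants /f/ and /f/, so it deletes. /giofuforgikedop/ → giofforgikedop.
Rule 4 (final i-epenthesis): the form ends in the consonant /p/, so [i] is inserted word-finally. /giofforgikedop/ → giofforgikedopi.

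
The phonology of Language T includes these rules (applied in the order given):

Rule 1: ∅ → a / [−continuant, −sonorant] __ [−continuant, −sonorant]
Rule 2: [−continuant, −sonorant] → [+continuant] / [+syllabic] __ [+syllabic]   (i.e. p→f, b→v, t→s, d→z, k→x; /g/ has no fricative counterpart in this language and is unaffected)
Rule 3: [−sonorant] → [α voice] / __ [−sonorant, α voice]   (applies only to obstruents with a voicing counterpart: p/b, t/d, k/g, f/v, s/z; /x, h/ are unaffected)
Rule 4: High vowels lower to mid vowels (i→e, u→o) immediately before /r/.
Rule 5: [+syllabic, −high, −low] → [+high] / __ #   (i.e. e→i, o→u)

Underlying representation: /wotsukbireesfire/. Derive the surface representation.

wotsuxavereesferi

Rule 1 (stop-cluster a-epenthesis): /k/ and /b/ form a stop–stop cluster, so [a] is inserted between them. /wotsukbireesfire/ → wotsukabireesfire.
Rule 2 (intervocalic spirantization): /k/ is a stop between vowels /u/ and /a/, so it spirantizes to the fricative [x]. /b/ is a stop between vowels /a/ and /i/, so it spirantizes to the fricative [v]. /wotsukabireesfire/ → wotsuxavireesfire.
Rule 3 (regressive voicing assimilation): no segment meets the environment; /wotsuxavireesfire/ is unchanged.
Rule 4 (pre-rhotic lowering): /i/ is a high vowel immediately before /r/, so it lowers to [e]. /i/ is a high vowel immediately before /r/, so it lowers to [e]. /wotsuxavireesfire/ → wotsuxavereesfere.
Rule 5 (final vowel raising): /e/ is a mid vowel in word-final position, so it raises to [i]. /wotsuxavereesfere/ → wotsuxavereesferi.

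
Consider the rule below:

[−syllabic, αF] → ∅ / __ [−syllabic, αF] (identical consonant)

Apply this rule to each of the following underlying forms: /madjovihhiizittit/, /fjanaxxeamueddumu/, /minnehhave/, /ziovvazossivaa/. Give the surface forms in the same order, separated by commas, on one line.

/madjovihhiizittit/: /hh/ is a geminate; the first /h/ deletes. /tt/ is a geminate; the first /t/ deletes. → [madjovihiizitit].
/fjanaxxeamueddumu/: /xx/ is a geminate; the first /x/ deletes. /dd/ is a geminate; the first /d/ deletes. → [fjanaxeamuedumu].
/minnehhave/: /nn/ is a geminate; the first /n/ deletes. /hh/ is a geminate; the first /h/ deletes. → [minehave].
/ziovvazossivaa/: /vv/ is a geminate; the first /v/ deletes. /ss/ is a geminate; the first /s/ deletes. → [ziovazosivaa].

madjovihiizitit, fjanaxeamuedumu, minehave, ziovazosivaa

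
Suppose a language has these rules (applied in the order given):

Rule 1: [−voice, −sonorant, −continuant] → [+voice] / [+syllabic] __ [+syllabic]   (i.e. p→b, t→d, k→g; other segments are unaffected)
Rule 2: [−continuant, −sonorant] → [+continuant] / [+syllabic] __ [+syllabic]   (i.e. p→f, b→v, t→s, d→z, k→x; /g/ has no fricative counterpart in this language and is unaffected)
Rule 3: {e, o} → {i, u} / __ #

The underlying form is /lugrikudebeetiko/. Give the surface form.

Rule 1 (intervocalic voicing): /k/ is a voiceless stop between vowels /i/ and /u/, so it voices to [g]. /t/ is a voiceless stop between vowels /e/ and /i/, so it voices to [d]. /k/ is a voiceless stop between vowels /i/ and /o/, so it voices to [g]. /lugrikudebeetiko/ → lugrigudebeedigo.
Rule 2 (intervocalic spirantization): /d/ is a stop between vowels /u/ and /e/, so it spirantizes to the fricative [z]. /b/ is a stop between vowels /e/ and /e/, so it spirantizes to the fricative [v]. /d/ is a stop between vowels /e/ and /i/, so it spirantizes to the fricative [z]. /lugrigudebeedigo/ → lugriguzeveezigo.
Rule 3 (final vowel raising): /o/ is a mid vowel in word-final position, so it raises to [u]. /lugriguzeveezigo/ → lugriguzeveezigu.

lugriguzeveezigu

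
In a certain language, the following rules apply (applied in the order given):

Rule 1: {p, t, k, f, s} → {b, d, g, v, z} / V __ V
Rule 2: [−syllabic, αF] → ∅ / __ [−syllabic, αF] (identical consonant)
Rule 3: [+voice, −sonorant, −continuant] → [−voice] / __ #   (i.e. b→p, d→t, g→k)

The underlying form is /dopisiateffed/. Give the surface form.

Rule 1 (intervocalic voicing): /p/ is a voiceless obstruent between vowels /o/ and /i/, so it voices to [b]. /s/ is a voiceless obstruent between vowels /i/ and /i/, so it voices to [z]. /t/ is a voiceless obstruent between vowels /a/ and /e/, so it voices to [d]. /dopisiateffed/ → dobiziadeffed.
Rule 2 (degemination): /ff/ is a geminate; the first /f/ deletes. /dobiziadeffed/ → dobiziadefed.
Rule 3 (final devoicing): /d/ is a voiced stop in word-final position, so it devoices to [t]. /dobiziadefed/ → dobiziadefet.

dobiziadefet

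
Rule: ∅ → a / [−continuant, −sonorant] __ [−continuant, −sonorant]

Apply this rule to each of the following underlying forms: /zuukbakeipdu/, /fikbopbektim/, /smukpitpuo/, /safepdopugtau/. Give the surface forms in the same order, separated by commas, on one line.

zuukabakeipadu, fikabopabekatim, smukapitapuo, safepadopugatau

/zuukbakeipdu/: /k/ and /b/ form a stop–stop cluster, so [a] is inserted between them. /p/ and /d/ form a stop–stop cluster, so [a] is inserted between them. → [zuukabakeipadu].
/fikbopbektim/: /k/ and /b/ form a stop–stop cluster, so [a] is inserted between them. /p/ and /b/ form a stop–stop cluster, so [a] is inserted between them. /k/ and /t/ form a stop–stop cluster, so [a] is inserted between them. → [fikabopabekatim].
/smukpitpuo/: /k/ and /p/ form a stop–stop cluster, so [a] is inserted between them. /t/ and /p/ form a stop–stop cluster, so [a] is inserted between them. → [smukapitapuo].
/safepdopugtau/: /p/ and /d/ form a stop–stop cluster, so [a] is inserted between them. /g/ and /t/ form a stop–stop cluster, so [a] is inserted between them. → [safepadopugatau].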